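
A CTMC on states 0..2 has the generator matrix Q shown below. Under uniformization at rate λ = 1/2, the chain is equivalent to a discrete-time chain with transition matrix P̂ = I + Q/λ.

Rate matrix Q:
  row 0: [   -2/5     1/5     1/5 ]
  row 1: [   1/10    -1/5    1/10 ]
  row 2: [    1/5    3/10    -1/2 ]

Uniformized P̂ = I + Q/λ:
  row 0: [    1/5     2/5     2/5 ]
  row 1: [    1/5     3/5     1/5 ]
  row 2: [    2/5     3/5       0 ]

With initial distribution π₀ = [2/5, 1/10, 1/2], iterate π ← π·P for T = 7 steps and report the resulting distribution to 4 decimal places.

π = [0.2414, 0.5517, 0.2068]

t=0: π = [0.4000, 0.1000, 0.5000]
t=1: π = [0.3000, 0.5200, 0.1800]
t=2: π = [0.2360, 0.5400, 0.2240]
t=3: π = [0.2448, 0.5528, 0.2024]
t=4: π = [0.2405, 0.5510, 0.2085]
t=5: π = [0.2417, 0.5519, 0.2064]
t=6: π = [0.2413, 0.5517, 0.2071]
t=7: π = [0.2414, 0.5517, 0.2068]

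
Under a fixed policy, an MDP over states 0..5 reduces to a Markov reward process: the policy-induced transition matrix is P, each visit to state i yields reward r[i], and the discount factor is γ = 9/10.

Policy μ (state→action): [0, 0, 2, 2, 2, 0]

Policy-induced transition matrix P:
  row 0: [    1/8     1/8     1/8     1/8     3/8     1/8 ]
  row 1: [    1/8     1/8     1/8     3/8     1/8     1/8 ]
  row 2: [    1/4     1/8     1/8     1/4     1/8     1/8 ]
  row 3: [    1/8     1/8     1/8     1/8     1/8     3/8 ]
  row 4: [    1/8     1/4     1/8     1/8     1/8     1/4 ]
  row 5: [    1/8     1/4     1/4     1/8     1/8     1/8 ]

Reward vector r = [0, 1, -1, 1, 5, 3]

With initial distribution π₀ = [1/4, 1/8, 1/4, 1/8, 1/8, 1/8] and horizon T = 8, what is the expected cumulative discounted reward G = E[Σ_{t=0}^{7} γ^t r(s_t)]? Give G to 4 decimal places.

t=0: π = [0.2500, 0.1250, 0.2500, 0.1250, 0.1250, 0.1250], E[r] = 1.0000, γ^t·E[r] = 1.000000, running G = 1.000000
t=1: π = [0.1563, 0.1563, 0.1406, 0.1875, 0.1875, 0.1719], E[r] = 1.6563, γ^t·E[r] = 1.490625, running G = 2.490625
t=2: π = [0.1426, 0.1699, 0.1465, 0.1816, 0.1641, 0.1953], E[r] = 1.6113, γ^t·E[r] = 1.305176, running G = 3.795801
t=3: π = [0.1433, 0.1699, 0.1494, 0.1858, 0.1606, 0.1909], E[r] = 1.5823, γ^t·E[r] = 1.153479, running G = 4.949280
t=4: π = [0.1437, 0.1689, 0.1489, 0.1862, 0.1608, 0.1915], E[r] = 1.5850, γ^t·E[r] = 1.039893, running G = 5.989172
t=5: π = [0.1436, 0.1690, 0.1489, 0.1858, 0.1609, 0.1916], E[r] = 1.5855, γ^t·E[r] = 0.936205, running G = 6.925378
t=6: π = [0.1436, 0.1691, 0.1490, 0.1859, 0.1609, 0.1916], E[r] = 1.5852, γ^t·E[r] = 0.842457, running G = 7.767835
t=7: π = [0.1436, 0.1691, 0.1489, 0.1859, 0.1609, 0.1916], E[r] = 1.5853, γ^t·E[r] = 0.758229, running G = 8.526064

G = 8.5261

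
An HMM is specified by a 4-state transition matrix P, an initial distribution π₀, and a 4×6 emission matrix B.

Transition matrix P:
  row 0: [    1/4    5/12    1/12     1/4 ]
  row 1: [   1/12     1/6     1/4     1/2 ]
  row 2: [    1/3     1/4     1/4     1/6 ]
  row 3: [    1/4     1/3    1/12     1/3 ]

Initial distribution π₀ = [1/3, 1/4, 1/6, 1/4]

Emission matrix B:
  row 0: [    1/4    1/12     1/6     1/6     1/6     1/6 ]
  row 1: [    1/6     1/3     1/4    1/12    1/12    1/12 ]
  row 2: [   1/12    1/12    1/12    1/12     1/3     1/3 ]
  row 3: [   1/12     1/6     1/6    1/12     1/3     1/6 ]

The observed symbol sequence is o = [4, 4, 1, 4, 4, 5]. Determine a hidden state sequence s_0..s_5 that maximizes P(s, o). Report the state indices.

path = [3, 3, 1, 3, 3, 3]

t=0: δ = [5.556e-02, 2.083e-02, 5.556e-02, 8.333e-02]  (obs o_0=4)
t=1: δ = [3.472e-03, 2.315e-03, 4.630e-03, 9.259e-03]  ψ = [3, 3, 2, 3]  (obs o_1=4)
t=2: δ = [1.929e-04, 1.029e-03, 9.645e-05, 5.144e-04]  ψ = [3, 3, 2, 3]  (obs o_2=1)
t=3: δ = [2.143e-05, 1.429e-05, 8.573e-05, 1.715e-04]  ψ = [3, 1, 1, 1]  (obs o_3=4)
t=4: δ = [7.144e-06, 4.763e-06, 7.144e-06, 1.905e-05]  ψ = [3, 3, 2, 3]  (obs o_4=4)
t=5: δ = [7.938e-07, 5.292e-07, 5.954e-07, 1.058e-06]  ψ = [3, 3, 2, 3]  (obs o_5=5)
backtrack: best end state = 3; path = [3, 3, 1, 3, 3, 3]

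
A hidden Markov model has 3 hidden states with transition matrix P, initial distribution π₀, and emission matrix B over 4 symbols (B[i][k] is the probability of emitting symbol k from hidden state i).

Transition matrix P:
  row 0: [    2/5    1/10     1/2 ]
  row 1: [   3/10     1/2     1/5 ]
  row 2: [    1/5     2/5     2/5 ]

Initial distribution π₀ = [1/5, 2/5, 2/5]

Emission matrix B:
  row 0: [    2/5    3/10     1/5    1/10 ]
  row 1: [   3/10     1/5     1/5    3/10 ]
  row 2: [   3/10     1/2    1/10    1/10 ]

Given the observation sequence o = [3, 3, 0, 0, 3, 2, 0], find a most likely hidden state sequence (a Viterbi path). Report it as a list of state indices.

t=0: δ = [2.000e-02, 1.200e-01, 4.000e-02]  (obs o_0=3)
t=1: δ = [3.600e-03, 1.800e-02, 2.400e-03]  ψ = [1, 1, 1]  (obs o_1=3)
t=2: δ = [2.160e-03, 2.700e-03, 1.080e-03]  ψ = [1, 1, 1]  (obs o_2=0)
t=3: δ = [3.456e-04, 4.050e-04, 3.240e-04]  ψ = [0, 1, 0]  (obs o_3=0)
t=4: δ = [1.382e-05, 6.075e-05, 1.728e-05]  ψ = [0, 1, 0]  (obs o_4=3)
t=5: δ = [3.645e-06, 6.075e-06, 1.215e-06]  ψ = [1, 1, 1]  (obs o_5=2)
t=6: δ = [7.290e-07, 9.112e-07, 5.467e-07]  ψ = [1, 1, 0]  (obs o_6=0)
backtrack: best end state = 1; path = [1, 1, 1, 1, 1, 1, 1]

path = [1, 1, 1, 1, 1, 1, 1]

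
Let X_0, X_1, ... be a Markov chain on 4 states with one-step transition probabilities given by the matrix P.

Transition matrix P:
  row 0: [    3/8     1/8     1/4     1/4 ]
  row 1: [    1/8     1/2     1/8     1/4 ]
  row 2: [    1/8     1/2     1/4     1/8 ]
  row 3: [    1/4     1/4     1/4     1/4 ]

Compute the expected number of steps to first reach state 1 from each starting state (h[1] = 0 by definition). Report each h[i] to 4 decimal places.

h = [4.0635, 0.0000, 2.6032, 3.5556]

First-step conditioning: h[1] = 0; for i ≠ 1, h[i] = 1 + Σ_k P[i][k]·h[k].
  h[0] = 1 + 3/8·h[0] + 1/4·h[2] + 1/4·h[3]
  h[2] = 1 + 1/8·h[0] + 1/4·h[2] + 1/8·h[3]
  h[3] = 1 + 1/4·h[0] + 1/4·h[2] + 1/4·h[3]
Solving the 3×3 linear system over states ≠ 1 gives exactly h = [256/63, 0, 164/63, 32/9] (h[1] = 0 is the target).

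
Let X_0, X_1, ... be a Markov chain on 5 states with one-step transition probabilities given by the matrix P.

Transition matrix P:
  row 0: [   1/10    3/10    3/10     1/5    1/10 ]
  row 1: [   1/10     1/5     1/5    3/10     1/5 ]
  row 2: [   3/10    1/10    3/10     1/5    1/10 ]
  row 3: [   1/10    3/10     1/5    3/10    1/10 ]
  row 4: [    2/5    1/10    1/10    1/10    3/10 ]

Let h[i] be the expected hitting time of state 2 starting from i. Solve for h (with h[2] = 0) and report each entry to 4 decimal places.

First-step conditioning: h[2] = 0; for i ≠ 2, h[i] = 1 + Σ_k P[i][k]·h[k].
  h[0] = 1 + 1/10·h[0] + 3/10·h[1] + 1/5·h[3] + 1/10·h[4]
  h[1] = 1 + 1/10·h[0] + 1/5·h[1] + 3/10·h[3] + 1/5·h[4]
  h[3] = 1 + 1/10·h[0] + 3/10·h[1] + 3/10·h[3] + 1/10·h[4]
  h[4] = 1 + 2/5·h[0] + 1/10·h[1] + 1/10·h[3] + 3/10·h[4]
Solving the 4×4 linear system over states ≠ 2 gives exactly h = [2025/448, 4535/896, 0, 1125/224, 4885/896] (h[2] = 0 is the target).

h = [4.5201, 5.0614, 0.0000, 5.0223, 5.4520]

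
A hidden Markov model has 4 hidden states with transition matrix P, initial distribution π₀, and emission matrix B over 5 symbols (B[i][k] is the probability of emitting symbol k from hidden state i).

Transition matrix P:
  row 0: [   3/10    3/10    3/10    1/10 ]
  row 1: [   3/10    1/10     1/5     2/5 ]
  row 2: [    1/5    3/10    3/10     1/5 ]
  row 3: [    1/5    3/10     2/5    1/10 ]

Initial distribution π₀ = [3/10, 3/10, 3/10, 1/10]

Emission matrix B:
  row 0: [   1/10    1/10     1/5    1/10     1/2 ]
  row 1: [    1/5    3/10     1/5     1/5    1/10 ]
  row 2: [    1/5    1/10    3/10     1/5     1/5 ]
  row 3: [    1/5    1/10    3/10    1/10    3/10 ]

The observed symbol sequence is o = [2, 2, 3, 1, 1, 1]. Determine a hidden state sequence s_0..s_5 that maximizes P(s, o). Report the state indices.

path = [1, 3, 2, 1, 3, 1]

t=0: δ = [6.000e-02, 6.000e-02, 9.000e-02, 3.000e-02]  (obs o_0=2)
t=1: δ = [3.600e-03, 5.400e-03, 8.100e-03, 7.200e-03]  ψ = [0, 2, 2, 1]  (obs o_1=2)
t=2: δ = [1.620e-04, 4.860e-04, 5.760e-04, 2.160e-04]  ψ = [1, 2, 3, 1]  (obs o_2=3)
t=3: δ = [1.458e-05, 5.184e-05, 1.728e-05, 1.944e-05]  ψ = [1, 2, 2, 1]  (obs o_3=1)
t=4: δ = [1.555e-06, 1.750e-06, 1.037e-06, 2.074e-06]  ψ = [1, 3, 1, 1]  (obs o_4=1)
t=5: δ = [5.249e-08, 1.866e-07, 8.294e-08, 6.998e-08]  ψ = [1, 3, 3, 1]  (obs o_5=1)
backtrack: best end state = 1; path = [1, 3, 2, 1, 3, 1]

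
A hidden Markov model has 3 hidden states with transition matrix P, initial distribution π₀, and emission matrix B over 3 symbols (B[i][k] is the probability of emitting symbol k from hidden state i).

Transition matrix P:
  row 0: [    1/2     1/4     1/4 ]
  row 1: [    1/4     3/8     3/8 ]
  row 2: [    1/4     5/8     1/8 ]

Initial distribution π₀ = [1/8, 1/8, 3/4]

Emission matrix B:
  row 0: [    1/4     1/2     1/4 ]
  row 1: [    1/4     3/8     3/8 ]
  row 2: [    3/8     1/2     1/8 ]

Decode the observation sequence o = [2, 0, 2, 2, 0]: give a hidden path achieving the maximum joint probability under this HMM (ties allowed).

t=0: δ = [3.125e-02, 4.688e-02, 9.375e-02]  (obs o_0=2)
t=1: δ = [5.859e-03, 1.465e-02, 6.592e-03]  ψ = [2, 2, 1]  (obs o_1=0)
t=2: δ = [9.155e-04, 2.060e-03, 6.866e-04]  ψ = [1, 1, 1]  (obs o_2=2)
t=3: δ = [1.287e-04, 2.897e-04, 9.656e-05]  ψ = [1, 1, 1]  (obs o_3=2)
t=4: δ = [1.810e-05, 2.716e-05, 4.074e-05]  ψ = [1, 1, 1]  (obs o_4=0)
backtrack: best end state = 2; path = [2, 1, 1, 1, 2]

path = [2, 1, 1, 1, 2]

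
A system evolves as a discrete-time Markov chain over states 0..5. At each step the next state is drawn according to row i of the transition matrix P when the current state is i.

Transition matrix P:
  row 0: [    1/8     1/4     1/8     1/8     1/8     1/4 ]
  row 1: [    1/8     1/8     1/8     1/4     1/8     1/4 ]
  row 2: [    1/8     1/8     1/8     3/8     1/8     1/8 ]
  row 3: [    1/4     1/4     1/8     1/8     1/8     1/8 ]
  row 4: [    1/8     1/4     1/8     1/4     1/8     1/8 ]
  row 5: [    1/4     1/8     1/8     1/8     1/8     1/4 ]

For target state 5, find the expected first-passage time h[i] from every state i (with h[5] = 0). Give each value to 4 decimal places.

h = [5.1544, 5.2260, 5.9508, 5.7987, 5.8792, 0.0000]

First-step conditioning: h[5] = 0; for i ≠ 5, h[i] = 1 + Σ_k P[i][k]·h[k].
  h[0] = 1 + 1/8·h[0] + 1/4·h[1] + 1/8·h[2] + 1/8·h[3] + 1/8·h[4]
  h[1] = 1 + 1/8·h[0] + 1/8·h[1] + 1/8·h[2] + 1/4·h[3] + 1/8·h[4]
  h[2] = 1 + 1/8·h[0] + 1/8·h[1] + 1/8·h[2] + 3/8·h[3] + 1/8·h[4]
  h[3] = 1 + 1/4·h[0] + 1/4·h[1] + 1/8·h[2] + 1/8·h[3] + 1/8·h[4]
  h[4] = 1 + 1/8·h[0] + 1/4·h[1] + 1/8·h[2] + 1/4·h[3] + 1/8·h[4]
Solving the 5×5 linear system over states ≠ 5 gives exactly h = [768/149, 2336/447, 2660/447, 864/149, 876/149, 0] (h[5] = 0 is the target).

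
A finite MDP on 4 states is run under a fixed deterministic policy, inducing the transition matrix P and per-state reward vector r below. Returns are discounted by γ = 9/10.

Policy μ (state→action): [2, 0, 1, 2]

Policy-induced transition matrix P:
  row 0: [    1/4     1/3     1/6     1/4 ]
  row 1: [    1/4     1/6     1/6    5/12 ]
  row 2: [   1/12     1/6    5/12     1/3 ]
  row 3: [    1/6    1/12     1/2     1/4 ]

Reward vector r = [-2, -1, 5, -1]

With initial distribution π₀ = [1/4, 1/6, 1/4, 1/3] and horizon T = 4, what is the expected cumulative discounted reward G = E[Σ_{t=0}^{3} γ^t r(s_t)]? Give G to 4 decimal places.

t=0: π = [0.2500, 0.1667, 0.2500, 0.3333], E[r] = 0.2500, γ^t·E[r] = 0.250000, running G = 0.250000
t=1: π = [0.1806, 0.1806, 0.3403, 0.2986], E[r] = 0.8611, γ^t·E[r] = 0.775000, running G = 1.025000
t=2: π = [0.1684, 0.1719, 0.3513, 0.3084], E[r] = 0.9392, γ^t·E[r] = 0.760781, running G = 1.785781
t=3: π = [0.1658, 0.1690, 0.3573, 0.3079], E[r] = 0.9781, γ^t·E[r] = 0.713004, running G = 2.498785

G = 2.4988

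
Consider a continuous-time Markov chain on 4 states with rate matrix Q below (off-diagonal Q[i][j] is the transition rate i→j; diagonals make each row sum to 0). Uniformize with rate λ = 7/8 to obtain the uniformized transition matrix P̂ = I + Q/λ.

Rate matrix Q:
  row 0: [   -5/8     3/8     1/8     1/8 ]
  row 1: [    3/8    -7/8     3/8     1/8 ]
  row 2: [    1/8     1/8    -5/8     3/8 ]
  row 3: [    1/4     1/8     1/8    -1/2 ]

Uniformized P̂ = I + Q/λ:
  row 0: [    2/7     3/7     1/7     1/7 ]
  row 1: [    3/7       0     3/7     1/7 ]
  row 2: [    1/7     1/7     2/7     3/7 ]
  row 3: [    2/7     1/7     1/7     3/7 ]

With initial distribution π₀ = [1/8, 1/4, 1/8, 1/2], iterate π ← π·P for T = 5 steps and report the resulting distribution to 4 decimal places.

t=0: π = [0.1250, 0.2500, 0.1250, 0.5000]
t=1: π = [0.3036, 0.1429, 0.2321, 0.3214]
t=2: π = [0.2730, 0.2092, 0.2168, 0.3010]
t=3: π = [0.2846, 0.1910, 0.2336, 0.2908]
t=4: π = [0.2796, 0.1969, 0.2308, 0.2927]
t=5: π = [0.2809, 0.1946, 0.2321, 0.2924]

π = [0.2809, 0.1946, 0.2321, 0.2924]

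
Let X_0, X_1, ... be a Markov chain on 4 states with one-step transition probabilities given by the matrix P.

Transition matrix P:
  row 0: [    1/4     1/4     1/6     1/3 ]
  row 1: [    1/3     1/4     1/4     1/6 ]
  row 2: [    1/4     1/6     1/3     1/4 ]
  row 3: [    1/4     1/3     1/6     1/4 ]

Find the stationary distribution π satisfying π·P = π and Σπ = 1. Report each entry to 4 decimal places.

π = [0.2710, 0.2522, 0.2252, 0.2516]

Balance equations π_j = Σ_i π_i·P[i][j]:
  π_0 = 1/4·π_0 + 1/3·π_1 + 1/4·π_2 + 1/4·π_3
  π_1 = 1/4·π_0 + 1/4·π_1 + 1/6·π_2 + 1/3·π_3
  π_2 = 1/6·π_0 + 1/4·π_1 + 1/3·π_2 + 1/6·π_3
  normalize: π_0 + π_1 + π_2 + π_3 = 1
Solving the linear system gives exactly π = [216/797, 201/797, 359/1594, 401/1594].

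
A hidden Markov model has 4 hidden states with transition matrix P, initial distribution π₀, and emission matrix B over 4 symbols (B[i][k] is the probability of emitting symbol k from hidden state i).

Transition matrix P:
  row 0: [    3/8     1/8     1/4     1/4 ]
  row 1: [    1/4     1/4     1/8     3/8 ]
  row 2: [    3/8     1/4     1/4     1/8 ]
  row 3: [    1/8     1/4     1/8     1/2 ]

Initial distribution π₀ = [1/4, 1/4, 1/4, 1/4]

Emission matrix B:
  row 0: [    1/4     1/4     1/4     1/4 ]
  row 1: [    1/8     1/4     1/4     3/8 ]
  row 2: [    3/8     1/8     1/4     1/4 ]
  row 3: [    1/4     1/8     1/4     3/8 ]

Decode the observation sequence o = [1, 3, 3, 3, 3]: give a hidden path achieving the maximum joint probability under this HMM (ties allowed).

t=0: δ = [6.250e-02, 6.250e-02, 3.125e-02, 3.125e-02]  (obs o_0=1)
t=1: δ = [5.859e-03, 5.859e-03, 3.906e-03, 8.789e-03]  ψ = [0, 1, 0, 1]  (obs o_1=3)
t=2: δ = [5.493e-04, 8.240e-04, 3.662e-04, 1.648e-03]  ψ = [0, 3, 0, 3]  (obs o_2=3)
t=3: δ = [5.150e-05, 1.545e-04, 5.150e-05, 3.090e-04]  ψ = [0, 3, 3, 3]  (obs o_3=3)
t=4: δ = [9.656e-06, 2.897e-05, 9.656e-06, 5.794e-05]  ψ = [1, 3, 3, 3]  (obs o_4=3)
backtrack: best end state = 3; path = [1, 3, 3, 3, 3]

path = [1, 3, 3, 3, 3]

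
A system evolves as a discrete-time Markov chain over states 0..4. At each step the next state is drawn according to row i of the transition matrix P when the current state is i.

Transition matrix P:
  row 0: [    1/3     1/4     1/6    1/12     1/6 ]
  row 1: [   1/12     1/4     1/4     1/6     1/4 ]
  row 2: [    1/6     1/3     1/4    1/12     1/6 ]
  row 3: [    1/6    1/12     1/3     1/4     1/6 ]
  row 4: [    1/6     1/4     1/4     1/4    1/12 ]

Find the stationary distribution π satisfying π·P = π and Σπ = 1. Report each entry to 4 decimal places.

π = [0.1756, 0.2442, 0.2486, 0.1589, 0.1726]

Balance equations π_j = Σ_i π_i·P[i][j]:
  π_0 = 1/3·π_0 + 1/12·π_1 + 1/6·π_2 + 1/6·π_3 + 1/6·π_4
  π_1 = 1/4·π_0 + 1/4·π_1 + 1/3·π_2 + 1/12·π_3 + 1/4·π_4
  π_2 = 1/6·π_0 + 1/4·π_1 + 1/4·π_2 + 1/3·π_3 + 1/4·π_4
  π_3 = 1/12·π_0 + 1/6·π_1 + 1/12·π_2 + 1/4·π_3 + 1/4·π_4
  normalize: π_0 + π_1 + π_2 + π_3 + π_4 = 1
Solving the linear system gives exactly π = [3041/17320, 423/1732, 2153/8660, 2753/17320, 299/1732].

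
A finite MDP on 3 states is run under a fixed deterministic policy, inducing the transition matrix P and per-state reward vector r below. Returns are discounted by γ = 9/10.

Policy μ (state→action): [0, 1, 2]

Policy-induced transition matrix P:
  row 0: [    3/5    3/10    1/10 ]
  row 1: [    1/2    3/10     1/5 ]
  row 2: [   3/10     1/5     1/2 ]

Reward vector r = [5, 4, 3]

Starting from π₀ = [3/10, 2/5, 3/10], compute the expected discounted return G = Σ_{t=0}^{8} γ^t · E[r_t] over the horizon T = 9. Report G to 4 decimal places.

G = 25.9013

t=0: π = [0.3000, 0.4000, 0.3000], E[r] = 4.0000, γ^t·E[r] = 4.000000, running G = 4.000000
t=1: π = [0.4700, 0.2700, 0.2600], E[r] = 4.2100, γ^t·E[r] = 3.789000, running G = 7.789000
t=2: π = [0.4950, 0.2740, 0.2310], E[r] = 4.2640, γ^t·E[r] = 3.453840, running G = 11.242840
t=3: π = [0.5033, 0.2769, 0.2198], E[r] = 4.2835, γ^t·E[r] = 3.122672, running G = 14.365512
t=4: π = [0.5064, 0.2780, 0.2156], E[r] = 4.2908, γ^t·E[r] = 2.815168, running G = 17.180679
t=5: π = [0.5075, 0.2784, 0.2140], E[r] = 4.2935, γ^t·E[r] = 2.535251, running G = 19.715930
t=6: π = [0.5079, 0.2786, 0.2135], E[r] = 4.2945, γ^t·E[r] = 2.282263, running G = 21.998192
t=7: π = [0.5081, 0.2787, 0.2132], E[r] = 4.2949, γ^t·E[r] = 2.054217, running G = 24.052409
t=8: π = [0.5082, 0.2787, 0.2132], E[r] = 4.2950, γ^t·E[r] = 1.848856, running G = 25.901265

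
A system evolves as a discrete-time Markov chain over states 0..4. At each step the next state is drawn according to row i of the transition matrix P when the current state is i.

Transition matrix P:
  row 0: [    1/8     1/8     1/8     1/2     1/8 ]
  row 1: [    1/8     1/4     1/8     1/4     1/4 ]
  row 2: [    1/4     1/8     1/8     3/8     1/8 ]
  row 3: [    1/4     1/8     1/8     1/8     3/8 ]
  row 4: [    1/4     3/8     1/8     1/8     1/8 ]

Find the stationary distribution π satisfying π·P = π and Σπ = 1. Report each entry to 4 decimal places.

π = [0.1995, 0.2042, 0.1250, 0.2566, 0.2147]

Balance equations π_j = Σ_i π_i·P[i][j]:
  π_0 = 1/8·π_0 + 1/8·π_1 + 1/4·π_2 + 1/4·π_3 + 1/4·π_4
  π_1 = 1/8·π_0 + 1/4·π_1 + 1/8·π_2 + 1/8·π_3 + 3/8·π_4
  π_2 = 1/8·π_0 + 1/8·π_1 + 1/8·π_2 + 1/8·π_3 + 1/8·π_4
  π_3 = 1/2·π_0 + 1/4·π_1 + 3/8·π_2 + 1/8·π_3 + 1/8·π_4
  normalize: π_0 + π_1 + π_2 + π_3 + π_4 = 1
Solving the linear system gives exactly π = [257/1288, 263/1288, 1/8, 661/2576, 79/368].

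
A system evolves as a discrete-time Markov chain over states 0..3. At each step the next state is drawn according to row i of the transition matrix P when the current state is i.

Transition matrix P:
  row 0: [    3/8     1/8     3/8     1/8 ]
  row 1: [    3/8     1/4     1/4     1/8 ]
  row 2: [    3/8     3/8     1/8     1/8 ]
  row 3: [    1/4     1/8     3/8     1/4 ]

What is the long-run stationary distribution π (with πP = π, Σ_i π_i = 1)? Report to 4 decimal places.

π = [0.3571, 0.2222, 0.2778, 0.1429]

Balance equations π_j = Σ_i π_i·P[i][j]:
  π_0 = 3/8·π_0 + 3/8·π_1 + 3/8·π_2 + 1/4·π_3
  π_1 = 1/8·π_0 + 1/4·π_1 + 3/8·π_2 + 1/8·π_3
  π_2 = 3/8·π_0 + 1/4·π_1 + 1/8·π_2 + 3/8·π_3
  normalize: π_0 + π_1 + π_2 + π_3 = 1
Solving the linear system gives exactly π = [5/14, 2/9, 5/18, 1/7].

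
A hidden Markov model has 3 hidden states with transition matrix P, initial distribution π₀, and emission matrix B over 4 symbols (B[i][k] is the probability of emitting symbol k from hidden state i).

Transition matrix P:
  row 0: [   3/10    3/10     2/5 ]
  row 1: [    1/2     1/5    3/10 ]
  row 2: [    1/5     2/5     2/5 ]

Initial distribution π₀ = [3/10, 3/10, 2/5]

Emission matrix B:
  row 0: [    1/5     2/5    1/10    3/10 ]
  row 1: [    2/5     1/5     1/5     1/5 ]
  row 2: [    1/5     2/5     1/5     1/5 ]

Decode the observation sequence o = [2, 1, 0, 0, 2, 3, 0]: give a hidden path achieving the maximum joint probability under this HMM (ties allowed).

t=0: δ = [3.000e-02, 6.000e-02, 8.000e-02]  (obs o_0=2)
t=1: δ = [1.200e-02, 6.400e-03, 1.280e-02]  ψ = [1, 2, 2]  (obs o_1=1)
t=2: δ = [7.200e-04, 2.048e-03, 1.024e-03]  ψ = [0, 2, 2]  (obs o_2=0)
t=3: δ = [2.048e-04, 1.638e-04, 1.229e-04]  ψ = [1, 1, 1]  (obs o_3=0)
t=4: δ = [8.192e-06, 1.229e-05, 1.638e-05]  ψ = [1, 0, 0]  (obs o_4=2)
t=5: δ = [1.843e-06, 1.311e-06, 1.311e-06]  ψ = [1, 2, 2]  (obs o_5=3)
t=6: δ = [1.311e-07, 2.212e-07, 1.475e-07]  ψ = [1, 0, 0]  (obs o_6=0)
backtrack: best end state = 1; path = [2, 2, 1, 0, 1, 0, 1]

path = [2, 2, 1, 0, 1, 0, 1]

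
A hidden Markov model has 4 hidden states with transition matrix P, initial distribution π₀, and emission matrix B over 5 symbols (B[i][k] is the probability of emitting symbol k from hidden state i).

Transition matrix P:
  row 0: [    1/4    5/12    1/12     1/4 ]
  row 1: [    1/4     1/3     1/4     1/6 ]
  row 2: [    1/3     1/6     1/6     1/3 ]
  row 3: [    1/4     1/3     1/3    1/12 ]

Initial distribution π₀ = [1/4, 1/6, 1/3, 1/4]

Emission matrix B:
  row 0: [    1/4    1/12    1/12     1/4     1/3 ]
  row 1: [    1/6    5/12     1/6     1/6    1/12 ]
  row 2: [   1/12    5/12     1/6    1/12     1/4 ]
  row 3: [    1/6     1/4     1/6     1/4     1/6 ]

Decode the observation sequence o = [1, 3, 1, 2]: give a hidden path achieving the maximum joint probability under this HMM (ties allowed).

t=0: δ = [2.083e-02, 6.944e-02, 1.389e-01, 6.250e-02]  (obs o_0=1)
t=1: δ = [1.157e-02, 3.858e-03, 1.929e-03, 1.157e-02]  ψ = [2, 1, 2, 2]  (obs o_1=3)
t=2: δ = [2.411e-04, 2.009e-03, 1.608e-03, 7.234e-04]  ψ = [0, 0, 3, 0]  (obs o_2=1)
t=3: δ = [4.465e-05, 1.116e-04, 8.372e-05, 8.931e-05]  ψ = [2, 1, 1, 2]  (obs o_3=2)
backtrack: best end state = 1; path = [2, 0, 1, 1]

path = [2, 0, 1, 1]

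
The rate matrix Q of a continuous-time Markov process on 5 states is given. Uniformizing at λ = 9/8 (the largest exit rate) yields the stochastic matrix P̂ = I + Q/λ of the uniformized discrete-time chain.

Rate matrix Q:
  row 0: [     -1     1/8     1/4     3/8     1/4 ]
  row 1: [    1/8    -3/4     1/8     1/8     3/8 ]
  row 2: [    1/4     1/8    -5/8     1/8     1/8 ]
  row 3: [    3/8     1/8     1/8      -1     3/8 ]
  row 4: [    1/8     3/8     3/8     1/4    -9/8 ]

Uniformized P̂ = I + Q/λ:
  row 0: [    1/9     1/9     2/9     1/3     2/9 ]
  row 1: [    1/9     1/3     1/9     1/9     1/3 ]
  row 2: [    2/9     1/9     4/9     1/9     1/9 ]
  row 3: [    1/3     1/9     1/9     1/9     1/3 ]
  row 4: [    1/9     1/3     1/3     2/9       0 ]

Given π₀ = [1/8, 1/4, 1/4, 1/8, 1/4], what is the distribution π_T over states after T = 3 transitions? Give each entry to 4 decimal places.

t=0: π = [0.1250, 0.2500, 0.2500, 0.1250, 0.2500]
t=1: π = [0.1667, 0.2222, 0.2639, 0.1667, 0.1806]
t=2: π = [0.1775, 0.2006, 0.2577, 0.1682, 0.1960]
t=3: π = [0.1771, 0.1992, 0.2603, 0.1723, 0.1910]

π = [0.1771, 0.1992, 0.2603, 0.1723, 0.1910]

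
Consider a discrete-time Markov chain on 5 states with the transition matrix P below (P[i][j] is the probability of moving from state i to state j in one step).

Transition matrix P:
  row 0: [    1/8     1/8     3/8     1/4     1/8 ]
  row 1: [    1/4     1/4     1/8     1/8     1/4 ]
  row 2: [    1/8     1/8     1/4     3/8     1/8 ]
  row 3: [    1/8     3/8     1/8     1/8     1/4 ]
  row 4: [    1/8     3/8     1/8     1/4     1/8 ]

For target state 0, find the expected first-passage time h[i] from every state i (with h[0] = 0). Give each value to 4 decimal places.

h = [0.0000, 5.4634, 6.3415, 6.1463, 6.1463]

First-step conditioning: h[0] = 0; for i ≠ 0, h[i] = 1 + Σ_k P[i][k]·h[k].
  h[1] = 1 + 1/4·h[1] + 1/8·h[2] + 1/8·h[3] + 1/4·h[4]
  h[2] = 1 + 1/8·h[1] + 1/4·h[2] + 3/8·h[3] + 1/8·h[4]
  h[3] = 1 + 3/8·h[1] + 1/8·h[2] + 1/8·h[3] + 1/4·h[4]
  h[4] = 1 + 3/8·h[1] + 1/8·h[2] + 1/4·h[3] + 1/8·h[4]
Solving the 4×4 linear system over states ≠ 0 gives exactly h = [0, 224/41, 260/41, 252/41, 252/41] (h[0] = 0 is the target).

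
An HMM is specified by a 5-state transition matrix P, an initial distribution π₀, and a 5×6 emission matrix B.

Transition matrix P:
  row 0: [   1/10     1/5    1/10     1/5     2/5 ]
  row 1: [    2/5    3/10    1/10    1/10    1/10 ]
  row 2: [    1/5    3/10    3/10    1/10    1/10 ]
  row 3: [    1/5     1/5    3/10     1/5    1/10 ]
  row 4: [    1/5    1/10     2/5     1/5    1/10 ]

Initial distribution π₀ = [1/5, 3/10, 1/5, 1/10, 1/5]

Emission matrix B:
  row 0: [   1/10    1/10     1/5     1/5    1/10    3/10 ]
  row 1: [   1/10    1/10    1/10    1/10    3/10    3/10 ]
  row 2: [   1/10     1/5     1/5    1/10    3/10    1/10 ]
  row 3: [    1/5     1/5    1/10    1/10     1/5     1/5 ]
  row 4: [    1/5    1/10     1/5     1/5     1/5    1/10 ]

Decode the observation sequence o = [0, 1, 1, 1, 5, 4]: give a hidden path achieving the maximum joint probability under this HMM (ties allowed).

path = [4, 2, 2, 2, 1, 1]

t=0: δ = [2.000e-02, 3.000e-02, 2.000e-02, 2.000e-02, 4.000e-02]  (obs o_0=0)
t=1: δ = [1.200e-03, 9.000e-04, 3.200e-03, 1.600e-03, 8.000e-04]  ψ = [1, 1, 4, 4, 0]  (obs o_1=1)
t=2: δ = [6.400e-05, 9.600e-05, 1.920e-04, 6.400e-05, 4.800e-05]  ψ = [2, 2, 2, 2, 0]  (obs o_2=1)
t=3: δ = [3.840e-06, 5.760e-06, 1.152e-05, 3.840e-06, 2.560e-06]  ψ = [1, 2, 2, 2, 0]  (obs o_3=1)
t=4: δ = [6.912e-07, 1.037e-06, 3.456e-07, 2.304e-07, 1.536e-07]  ψ = [1, 2, 2, 2, 0]  (obs o_4=5)
t=5: δ = [4.147e-08, 9.331e-08, 3.110e-08, 2.765e-08, 5.530e-08]  ψ = [1, 1, 1, 0, 0]  (obs o_5=4)
backtrack: best end state = 1; path = [4, 2, 2, 2, 1, 1]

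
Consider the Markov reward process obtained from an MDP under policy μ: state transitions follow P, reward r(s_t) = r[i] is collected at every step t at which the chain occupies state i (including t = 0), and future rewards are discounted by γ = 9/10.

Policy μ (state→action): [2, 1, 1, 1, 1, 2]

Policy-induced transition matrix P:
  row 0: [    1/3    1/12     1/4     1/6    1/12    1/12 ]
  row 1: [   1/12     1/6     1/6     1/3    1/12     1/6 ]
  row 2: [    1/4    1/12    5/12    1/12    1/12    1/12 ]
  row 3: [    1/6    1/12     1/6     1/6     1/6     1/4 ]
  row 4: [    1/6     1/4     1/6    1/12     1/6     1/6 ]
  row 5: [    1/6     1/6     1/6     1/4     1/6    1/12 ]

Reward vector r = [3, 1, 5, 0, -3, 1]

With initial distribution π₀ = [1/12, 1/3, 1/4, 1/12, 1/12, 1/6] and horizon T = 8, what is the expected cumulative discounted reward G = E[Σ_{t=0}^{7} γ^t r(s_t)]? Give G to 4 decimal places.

t=0: π = [0.0833, 0.3333, 0.2500, 0.0833, 0.0833, 0.1667], E[r] = 1.7500, γ^t·E[r] = 1.750000, running G = 1.750000
t=1: π = [0.1736, 0.1389, 0.2361, 0.2083, 0.1111, 0.1319], E[r] = 1.6389, γ^t·E[r] = 1.475000, running G = 3.225000
t=2: π = [0.2037, 0.1244, 0.2402, 0.1719, 0.1209, 0.1389], E[r] = 1.7124, γ^t·E[r] = 1.387031, running G = 4.612031
t=3: π = [0.2103, 0.1254, 0.2437, 0.1689, 0.1193, 0.1324], E[r] = 1.7491, γ^t·E[r] = 1.275117, running G = 5.887148
t=4: π = [0.2116, 0.1247, 0.2451, 0.1684, 0.1184, 0.1319], E[r] = 1.7617, γ^t·E[r] = 1.155829, running G = 7.042978
t=5: π = [0.2120, 0.1244, 0.2456, 0.1681, 0.1182, 0.1317], E[r] = 1.7652, γ^t·E[r] = 1.042331, running G = 8.085309
t=6: π = [0.2121, 0.1244, 0.2457, 0.1681, 0.1182, 0.1316], E[r] = 1.7663, γ^t·E[r] = 0.938702, running G = 9.024011
t=7: π = [0.2121, 0.1244, 0.2458, 0.1680, 0.1182, 0.1316], E[r] = 1.7667, γ^t·E[r] = 0.845007, running G = 9.869018

G = 9.8690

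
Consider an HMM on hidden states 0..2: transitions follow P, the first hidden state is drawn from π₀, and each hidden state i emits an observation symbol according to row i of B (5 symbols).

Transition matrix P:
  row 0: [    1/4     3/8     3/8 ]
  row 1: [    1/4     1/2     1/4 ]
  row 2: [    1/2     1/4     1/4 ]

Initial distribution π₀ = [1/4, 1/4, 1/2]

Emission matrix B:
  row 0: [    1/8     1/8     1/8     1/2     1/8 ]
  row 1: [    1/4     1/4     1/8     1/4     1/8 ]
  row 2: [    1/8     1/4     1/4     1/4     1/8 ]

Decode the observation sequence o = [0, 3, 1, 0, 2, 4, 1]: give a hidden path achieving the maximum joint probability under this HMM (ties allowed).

t=0: δ = [3.125e-02, 6.250e-02, 6.250e-02]  (obs o_0=0)
t=1: δ = [1.562e-02, 7.812e-03, 3.906e-03]  ψ = [2, 1, 1]  (obs o_1=3)
t=2: δ = [4.883e-04, 1.465e-03, 1.465e-03]  ψ = [0, 0, 0]  (obs o_2=1)
t=3: δ = [9.155e-05, 1.831e-04, 4.578e-05]  ψ = [2, 1, 1]  (obs o_3=0)
t=4: δ = [5.722e-06, 1.144e-05, 1.144e-05]  ψ = [1, 1, 1]  (obs o_4=2)
t=5: δ = [7.153e-07, 7.153e-07, 3.576e-07]  ψ = [2, 1, 1]  (obs o_5=4)
t=6: δ = [2.235e-08, 8.941e-08, 6.706e-08]  ψ = [0, 1, 0]  (obs o_6=1)
backtrack: best end state = 1; path = [2, 0, 1, 1, 1, 1, 1]

path = [2, 0, 1, 1, 1, 1, 1]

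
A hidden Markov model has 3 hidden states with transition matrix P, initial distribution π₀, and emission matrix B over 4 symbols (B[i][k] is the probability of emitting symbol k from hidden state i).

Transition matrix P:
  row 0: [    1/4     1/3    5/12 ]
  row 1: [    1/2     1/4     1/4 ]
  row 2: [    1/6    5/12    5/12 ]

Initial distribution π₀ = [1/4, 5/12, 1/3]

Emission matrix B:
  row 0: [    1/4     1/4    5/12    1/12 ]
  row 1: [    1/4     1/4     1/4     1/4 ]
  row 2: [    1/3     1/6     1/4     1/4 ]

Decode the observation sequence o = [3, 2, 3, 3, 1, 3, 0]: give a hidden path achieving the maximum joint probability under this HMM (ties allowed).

t=0: δ = [2.083e-02, 1.042e-01, 8.333e-02]  (obs o_0=3)
t=1: δ = [2.170e-02, 8.681e-03, 8.681e-03]  ψ = [1, 2, 2]  (obs o_1=2)
t=2: δ = [4.521e-04, 1.808e-03, 2.261e-03]  ψ = [0, 0, 0]  (obs o_2=3)
t=3: δ = [7.535e-05, 2.355e-04, 2.355e-04]  ψ = [1, 2, 2]  (obs o_3=3)
t=4: δ = [2.943e-05, 2.453e-05, 1.635e-05]  ψ = [1, 2, 2]  (obs o_4=1)
t=5: δ = [1.022e-06, 2.453e-06, 3.066e-06]  ψ = [1, 0, 0]  (obs o_5=3)
t=6: δ = [3.066e-07, 3.194e-07, 4.258e-07]  ψ = [1, 2, 2]  (obs o_6=0)
backtrack: best end state = 2; path = [1, 0, 2, 1, 0, 2, 2]

path = [1, 0, 2, 1, 0, 2, 2]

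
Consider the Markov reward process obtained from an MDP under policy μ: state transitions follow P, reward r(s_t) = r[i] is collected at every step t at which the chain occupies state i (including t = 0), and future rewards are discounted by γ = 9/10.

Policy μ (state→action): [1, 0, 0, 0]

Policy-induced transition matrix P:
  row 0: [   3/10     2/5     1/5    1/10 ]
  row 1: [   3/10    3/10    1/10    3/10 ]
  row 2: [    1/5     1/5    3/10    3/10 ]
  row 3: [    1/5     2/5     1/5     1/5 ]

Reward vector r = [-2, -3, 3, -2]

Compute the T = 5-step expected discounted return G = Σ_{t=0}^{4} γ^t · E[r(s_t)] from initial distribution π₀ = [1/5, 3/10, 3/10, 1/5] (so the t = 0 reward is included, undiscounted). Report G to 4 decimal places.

G = -5.0397

t=0: π = [0.2000, 0.3000, 0.3000, 0.2000], E[r] = -0.8000, γ^t·E[r] = -0.800000, running G = -0.800000
t=1: π = [0.2500, 0.3100, 0.2000, 0.2400], E[r] = -1.3100, γ^t·E[r] = -1.179000, running G = -1.979000
t=2: π = [0.2560, 0.3290, 0.1890, 0.2260], E[r] = -1.3840, γ^t·E[r] = -1.121040, running G = -3.100040
t=3: π = [0.2585, 0.3293, 0.1860, 0.2262], E[r] = -1.3993, γ^t·E[r] = -1.020090, running G = -4.120130
t=4: π = [0.2588, 0.3299, 0.1857, 0.2257], E[r] = -1.4015, γ^t·E[r] = -0.919537, running G = -5.039667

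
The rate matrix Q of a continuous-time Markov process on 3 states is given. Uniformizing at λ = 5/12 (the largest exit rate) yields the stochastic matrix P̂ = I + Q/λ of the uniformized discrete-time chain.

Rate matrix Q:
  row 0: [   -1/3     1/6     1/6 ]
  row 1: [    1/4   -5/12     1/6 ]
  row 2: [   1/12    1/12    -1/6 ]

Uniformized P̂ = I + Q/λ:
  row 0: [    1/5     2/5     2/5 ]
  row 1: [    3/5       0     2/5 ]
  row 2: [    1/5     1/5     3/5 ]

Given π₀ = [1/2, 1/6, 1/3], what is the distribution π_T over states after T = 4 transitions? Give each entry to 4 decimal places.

t=0: π = [0.5000, 0.1667, 0.3333]
t=1: π = [0.2667, 0.2667, 0.4667]
t=2: π = [0.3067, 0.2000, 0.4933]
t=3: π = [0.2800, 0.2213, 0.4987]
t=4: π = [0.2885, 0.2117, 0.4997]

π = [0.2885, 0.2117, 0.4997]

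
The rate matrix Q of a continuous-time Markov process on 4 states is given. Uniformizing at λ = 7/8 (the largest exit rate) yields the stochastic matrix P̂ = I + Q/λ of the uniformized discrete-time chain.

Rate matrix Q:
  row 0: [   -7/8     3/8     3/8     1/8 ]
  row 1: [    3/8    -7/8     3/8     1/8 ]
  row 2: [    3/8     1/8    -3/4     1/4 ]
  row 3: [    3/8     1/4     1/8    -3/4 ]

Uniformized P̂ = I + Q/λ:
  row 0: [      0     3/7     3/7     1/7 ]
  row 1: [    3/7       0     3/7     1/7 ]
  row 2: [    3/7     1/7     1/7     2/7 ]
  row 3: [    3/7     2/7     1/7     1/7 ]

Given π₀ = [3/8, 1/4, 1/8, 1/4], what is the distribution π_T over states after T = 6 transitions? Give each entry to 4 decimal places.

t=0: π = [0.3750, 0.2500, 0.1250, 0.2500]
t=1: π = [0.2679, 0.2500, 0.3214, 0.1607]
t=2: π = [0.3138, 0.2066, 0.2908, 0.1888]
t=3: π = [0.2941, 0.2300, 0.2915, 0.1844]
t=4: π = [0.3025, 0.2204, 0.2926, 0.1845]
t=5: π = [0.2989, 0.2242, 0.2923, 0.1847]
t=6: π = [0.3005, 0.2226, 0.2923, 0.1846]

π = [0.3005, 0.2226, 0.2923, 0.1846]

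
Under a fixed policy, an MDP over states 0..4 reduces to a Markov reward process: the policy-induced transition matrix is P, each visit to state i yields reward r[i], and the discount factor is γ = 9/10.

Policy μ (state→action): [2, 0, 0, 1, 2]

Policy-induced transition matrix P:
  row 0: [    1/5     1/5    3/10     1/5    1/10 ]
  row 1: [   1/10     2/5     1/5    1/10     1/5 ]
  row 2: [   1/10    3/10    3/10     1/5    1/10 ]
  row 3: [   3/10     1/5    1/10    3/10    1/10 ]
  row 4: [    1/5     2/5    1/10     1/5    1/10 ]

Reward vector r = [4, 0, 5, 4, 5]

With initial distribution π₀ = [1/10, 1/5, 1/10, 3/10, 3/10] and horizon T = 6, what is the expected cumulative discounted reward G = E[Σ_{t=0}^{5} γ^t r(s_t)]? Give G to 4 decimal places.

t=0: π = [0.1000, 0.2000, 0.1000, 0.3000, 0.3000], E[r] = 3.6000, γ^t·E[r] = 3.600000, running G = 3.600000
t=1: π = [0.2000, 0.3100, 0.1600, 0.2100, 0.1200], E[r] = 3.0400, γ^t·E[r] = 2.736000, running G = 6.336000
t=2: π = [0.1740, 0.3020, 0.2030, 0.1900, 0.1310], E[r] = 3.1260, γ^t·E[r] = 2.532060, running G = 8.868060
t=3: π = [0.1685, 0.3069, 0.2056, 0.1888, 0.1302], E[r] = 3.1082, γ^t·E[r] = 2.265878, running G = 11.133938
t=4: π = [0.1676, 0.3080, 0.2055, 0.1882, 0.1307], E[r] = 3.1043, γ^t·E[r] = 2.036718, running G = 13.170656
t=5: π = [0.1675, 0.3083, 0.2054, 0.1880, 0.1308], E[r] = 3.1031, γ^t·E[r] = 1.832340, running G = 15.002996

G = 15.0030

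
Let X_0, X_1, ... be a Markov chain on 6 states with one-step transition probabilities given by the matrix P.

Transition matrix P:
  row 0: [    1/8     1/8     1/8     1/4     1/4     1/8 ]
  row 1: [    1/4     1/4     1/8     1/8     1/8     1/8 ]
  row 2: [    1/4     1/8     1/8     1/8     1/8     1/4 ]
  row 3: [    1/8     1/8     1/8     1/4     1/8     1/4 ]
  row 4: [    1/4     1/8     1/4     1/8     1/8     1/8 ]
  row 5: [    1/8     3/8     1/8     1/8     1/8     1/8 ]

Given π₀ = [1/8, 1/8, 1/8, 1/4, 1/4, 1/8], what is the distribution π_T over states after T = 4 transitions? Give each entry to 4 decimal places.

π = [0.1852, 0.1898, 0.1435, 0.1693, 0.1481, 0.1641]

t=0: π = [0.1250, 0.1250, 0.1250, 0.2500, 0.2500, 0.1250]
t=1: π = [0.1875, 0.1719, 0.1563, 0.1719, 0.1406, 0.1719]
t=2: π = [0.1836, 0.1895, 0.1426, 0.1699, 0.1484, 0.1660]
t=3: π = [0.1851, 0.1902, 0.1436, 0.1692, 0.1479, 0.1641]
t=4: π = [0.1852, 0.1898, 0.1435, 0.1693, 0.1481, 0.1641]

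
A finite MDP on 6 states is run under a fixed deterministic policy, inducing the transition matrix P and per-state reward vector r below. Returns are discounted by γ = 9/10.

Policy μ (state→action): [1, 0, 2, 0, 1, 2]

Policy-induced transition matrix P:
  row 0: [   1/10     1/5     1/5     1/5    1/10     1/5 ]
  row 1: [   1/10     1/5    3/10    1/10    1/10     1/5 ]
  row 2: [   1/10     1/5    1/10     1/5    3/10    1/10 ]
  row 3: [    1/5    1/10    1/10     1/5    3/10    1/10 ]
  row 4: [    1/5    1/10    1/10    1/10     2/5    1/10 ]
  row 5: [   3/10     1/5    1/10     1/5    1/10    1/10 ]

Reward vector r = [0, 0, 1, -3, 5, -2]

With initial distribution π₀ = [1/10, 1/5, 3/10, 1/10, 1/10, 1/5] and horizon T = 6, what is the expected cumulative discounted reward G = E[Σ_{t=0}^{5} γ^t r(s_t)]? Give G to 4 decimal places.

t=0: π = [0.1000, 0.2000, 0.3000, 0.1000, 0.1000, 0.2000], E[r] = 0.1000, γ^t·E[r] = 0.100000, running G = 0.100000
t=1: π = [0.1600, 0.1800, 0.1500, 0.1700, 0.2100, 0.1300], E[r] = 0.4300, γ^t·E[r] = 0.387000, running G = 0.487000
t=2: π = [0.1640, 0.1620, 0.1520, 0.1610, 0.2270, 0.1340], E[r] = 0.5360, γ^t·E[r] = 0.434160, running G = 0.921160
t=3: π = [0.1656, 0.1612, 0.1488, 0.1611, 0.2307, 0.1326], E[r] = 0.5538, γ^t·E[r] = 0.403720, running G = 1.324880
t=4: π = [0.1657, 0.1608, 0.1488, 0.1608, 0.2312, 0.1327], E[r] = 0.5570, γ^t·E[r] = 0.365421, running G = 1.690302
t=5: π = [0.1657, 0.1608, 0.1487, 0.1608, 0.2313, 0.1327], E[r] = 0.5574, γ^t·E[r] = 0.329156, running G = 2.019457

G = 2.0195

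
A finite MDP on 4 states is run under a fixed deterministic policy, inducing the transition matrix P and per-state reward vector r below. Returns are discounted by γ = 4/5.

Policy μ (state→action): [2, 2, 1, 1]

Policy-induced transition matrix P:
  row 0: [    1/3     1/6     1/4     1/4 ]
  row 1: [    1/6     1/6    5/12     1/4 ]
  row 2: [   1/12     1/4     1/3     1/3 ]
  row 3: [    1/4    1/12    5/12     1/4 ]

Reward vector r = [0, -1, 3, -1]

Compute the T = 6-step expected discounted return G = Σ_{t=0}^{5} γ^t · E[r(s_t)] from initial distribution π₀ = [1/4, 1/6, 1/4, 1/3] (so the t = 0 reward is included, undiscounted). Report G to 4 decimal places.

G = 1.9050

t=0: π = [0.2500, 0.1667, 0.2500, 0.3333], E[r] = 0.2500, γ^t·E[r] = 0.250000, running G = 0.250000
t=1: π = [0.2153, 0.1597, 0.3542, 0.2708], E[r] = 0.6319, γ^t·E[r] = 0.505556, running G = 0.755556
t=2: π = [0.1956, 0.1736, 0.3513, 0.2795], E[r] = 0.6007, γ^t·E[r] = 0.384444, running G = 1.140000
t=3: π = [0.1933, 0.1726, 0.3548, 0.2793], E[r] = 0.6125, γ^t·E[r] = 0.313580, running G = 1.453580
t=4: π = [0.1926, 0.1730, 0.3549, 0.2796], E[r] = 0.6121, γ^t·E[r] = 0.250729, running G = 1.704309
t=5: π = [0.1925, 0.1729, 0.3550, 0.2796], E[r] = 0.6125, γ^t·E[r] = 0.200693, running G = 1.905003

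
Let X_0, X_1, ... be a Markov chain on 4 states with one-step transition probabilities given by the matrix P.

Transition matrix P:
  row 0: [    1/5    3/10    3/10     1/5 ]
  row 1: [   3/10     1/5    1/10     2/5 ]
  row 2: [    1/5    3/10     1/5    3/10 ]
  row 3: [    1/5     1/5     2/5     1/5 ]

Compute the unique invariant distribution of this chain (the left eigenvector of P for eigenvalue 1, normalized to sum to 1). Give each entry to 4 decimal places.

Balance equations π_j = Σ_i π_i·P[i][j]:
  π_0 = 1/5·π_0 + 3/10·π_1 + 1/5·π_2 + 1/5·π_3
  π_1 = 3/10·π_0 + 1/5·π_1 + 3/10·π_2 + 1/5·π_3
  π_2 = 3/10·π_0 + 1/10·π_1 + 1/5·π_2 + 2/5·π_3
  normalize: π_0 + π_1 + π_2 + π_3 = 1
Solving the linear system gives exactly π = [274/1219, 302/1219, 308/1219, 335/1219].

π = [0.2248, 0.2477, 0.2527, 0.2748]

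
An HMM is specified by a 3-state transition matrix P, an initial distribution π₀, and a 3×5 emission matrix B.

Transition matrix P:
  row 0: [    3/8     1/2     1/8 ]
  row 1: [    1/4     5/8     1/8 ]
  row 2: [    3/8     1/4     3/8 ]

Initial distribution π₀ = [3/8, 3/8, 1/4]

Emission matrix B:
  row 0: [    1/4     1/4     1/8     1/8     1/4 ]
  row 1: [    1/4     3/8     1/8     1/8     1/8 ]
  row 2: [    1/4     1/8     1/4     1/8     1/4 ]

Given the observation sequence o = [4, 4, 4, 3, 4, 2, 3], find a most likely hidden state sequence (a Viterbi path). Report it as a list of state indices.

t=0: δ = [9.375e-02, 4.688e-02, 6.250e-02]  (obs o_0=4)
t=1: δ = [8.789e-03, 5.859e-03, 5.859e-03]  ψ = [0, 0, 2]  (obs o_1=4)
t=2: δ = [8.240e-04, 5.493e-04, 5.493e-04]  ψ = [0, 0, 2]  (obs o_2=4)
t=3: δ = [3.862e-05, 5.150e-05, 2.575e-05]  ψ = [0, 0, 2]  (obs o_3=3)
t=4: δ = [3.621e-06, 4.023e-06, 2.414e-06]  ψ = [0, 1, 2]  (obs o_4=4)
t=5: δ = [1.697e-07, 3.143e-07, 2.263e-07]  ψ = [0, 1, 2]  (obs o_5=2)
t=6: δ = [1.061e-08, 2.456e-08, 1.061e-08]  ψ = [2, 1, 2]  (obs o_6=3)
backtrack: best end state = 1; path = [0, 0, 0, 1, 1, 1, 1]

path = [0, 0, 0, 1, 1, 1, 1]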